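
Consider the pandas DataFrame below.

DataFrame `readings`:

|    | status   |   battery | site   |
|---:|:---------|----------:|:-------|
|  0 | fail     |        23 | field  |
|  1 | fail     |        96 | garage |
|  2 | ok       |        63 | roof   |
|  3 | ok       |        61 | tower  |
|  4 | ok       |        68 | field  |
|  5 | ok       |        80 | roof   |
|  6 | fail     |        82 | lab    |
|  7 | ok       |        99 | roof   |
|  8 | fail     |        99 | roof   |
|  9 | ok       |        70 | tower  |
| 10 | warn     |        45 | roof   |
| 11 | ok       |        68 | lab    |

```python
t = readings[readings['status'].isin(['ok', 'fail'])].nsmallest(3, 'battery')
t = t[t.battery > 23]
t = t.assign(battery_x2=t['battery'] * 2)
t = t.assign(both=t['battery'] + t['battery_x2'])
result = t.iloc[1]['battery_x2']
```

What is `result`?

126

filter rows where status in ['ok', 'fail']:
   status  battery    site
0    fail       23   field
1    fail       96  garage
2      ok       63    roof
3      ok       61   tower
4      ok       68   field
5      ok       80    roof
6    fail       82     lab
7      ok       99    roof
8    fail       99    roof
9      ok       70   tower
11     ok       68     lab
take 3 rows with smallest battery:
  status  battery   site
0   fail       23  field
3     ok       61  tower
2     ok       63   roof
filter rows where battery > 23:
  status  battery   site
3     ok       61  tower
2     ok       63   roof
add column battery_x2 = t['battery'] * 2:
  status  battery   site  battery_x2
3     ok       61  tower         122
2     ok       63   roof         126
add column both = t['battery'] + t['battery_x2']:
  status  battery   site  battery_x2  both
3     ok       61  tower         122   183
2     ok       63   roof         126   189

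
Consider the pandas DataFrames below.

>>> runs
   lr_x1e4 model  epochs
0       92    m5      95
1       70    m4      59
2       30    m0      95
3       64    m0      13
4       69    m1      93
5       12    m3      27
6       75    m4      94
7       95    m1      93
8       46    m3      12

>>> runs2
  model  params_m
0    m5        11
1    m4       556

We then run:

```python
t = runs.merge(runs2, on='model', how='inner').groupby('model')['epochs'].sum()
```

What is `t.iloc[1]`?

95

merge on 'model' (how='inner') → 3 rows:
   lr_x1e4 model  epochs  params_m
0       92    m5      95        11
1       70    m4      59       556
2       75    m4      94       556
group by model, sum of epochs:
model
m4    153
m5     95
Name: epochs, dtype: int64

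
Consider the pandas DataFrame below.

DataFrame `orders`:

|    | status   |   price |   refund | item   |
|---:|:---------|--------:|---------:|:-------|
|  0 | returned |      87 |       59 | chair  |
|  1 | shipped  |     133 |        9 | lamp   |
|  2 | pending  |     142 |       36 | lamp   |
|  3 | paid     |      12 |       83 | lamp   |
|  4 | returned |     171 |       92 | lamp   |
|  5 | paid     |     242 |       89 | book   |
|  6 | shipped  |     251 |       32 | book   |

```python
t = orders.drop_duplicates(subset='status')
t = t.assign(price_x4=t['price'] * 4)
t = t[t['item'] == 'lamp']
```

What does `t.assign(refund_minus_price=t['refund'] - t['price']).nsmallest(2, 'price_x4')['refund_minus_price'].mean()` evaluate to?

-26.5

drop duplicate status (keep=first):
     status  price  refund   item
0  returned     87      59  chair
1   shipped    133       9   lamp
2   pending    142      36   lamp
3      paid     12      83   lamp
add column price_x4 = t['price'] * 4:
     status  price  refund   item  price_x4
0  returned     87      59  chair       348
1   shipped    133       9   lamp       532
2   pending    142      36   lamp       568
3      paid     12      83   lamp        48
filter rows where item == 'lamp':
    status  price  refund  item  price_x4
1  shipped    133       9  lamp       532
2  pending    142      36  lamp       568
3     paid     12      83  lamp        48
add column refund_minus_price = t['refund'] - t['price']:
    status  price  refund  item  price_x4  refund_minus_price
1  shipped    133       9  lamp       532                -124
2  pending    142      36  lamp       568                -106
3     paid     12      83  lamp        48                  71
take 2 rows with smallest price_x4:
    status  price  refund  item  price_x4  refund_minus_price
3     paid     12      83  lamp        48                  71
1  shipped    133       9  lamp       532                -124
mean of column 'refund_minus_price' → -26.5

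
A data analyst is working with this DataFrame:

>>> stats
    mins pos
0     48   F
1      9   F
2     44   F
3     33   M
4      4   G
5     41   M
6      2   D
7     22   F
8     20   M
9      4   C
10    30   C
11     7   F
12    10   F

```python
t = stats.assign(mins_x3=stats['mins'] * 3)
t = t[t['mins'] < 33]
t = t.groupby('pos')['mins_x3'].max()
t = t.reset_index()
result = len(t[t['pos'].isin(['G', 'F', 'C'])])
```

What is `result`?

add column mins_x3 = stats['mins'] * 3:
    mins pos  mins_x3
0     48   F      144
1      9   F       27
2     44   F      132
3     33   M       99
4      4   G       12
5     41   M      123
6      2   D        6
7     22   F       66
8     20   M       60
9      4   C       12
10    30   C       90
11     7   F       21
12    10   F       30
filter rows where mins < 33:
    mins pos  mins_x3
1      9   F       27
4      4   G       12
6      2   D        6
7     22   F       66
8     20   M       60
9      4   C       12
10    30   C       90
11     7   F       21
12    10   F       30
group by pos, max of mins_x3:
pos
C    90
D     6
F    66
G    12
M    60
Name: mins_x3, dtype: int64
reset_index():
  pos  mins_x3
0   C       90
1   D        6
2   F       66
3   G       12
4   M       60
filter rows where pos in ['G', 'F', 'C']:
  pos  mins_x3
0   C       90
2   F       66
3   G       12
Reading off the number of rows, we get 3.

3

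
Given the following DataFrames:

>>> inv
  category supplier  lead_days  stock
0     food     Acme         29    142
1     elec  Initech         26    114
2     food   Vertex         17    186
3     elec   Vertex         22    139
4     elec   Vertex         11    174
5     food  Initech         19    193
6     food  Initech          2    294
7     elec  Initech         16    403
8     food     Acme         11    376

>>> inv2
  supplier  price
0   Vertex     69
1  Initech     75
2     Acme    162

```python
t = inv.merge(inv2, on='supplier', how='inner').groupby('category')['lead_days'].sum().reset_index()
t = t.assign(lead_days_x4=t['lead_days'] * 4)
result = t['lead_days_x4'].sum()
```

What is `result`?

merge on 'supplier' (how='inner') → 9 rows:
  category supplier  lead_days  stock  price
0     food     Acme         29    142    162
1     elec  Initech         26    114     75
2     food   Vertex         17    186     69
3     elec   Vertex         22    139     69
4     elec   Vertex         11    174     69
5     food  Initech         19    193     75
6     food  Initech          2    294     75
7     elec  Initech         16    403     75
8     food     Acme         11    376    162
group by category, sum of lead_days:
category
elec    75
food    78
Name: lead_days, dtype: int64
reset_index():
  category  lead_days
0     elec         75
1     food         78
add column lead_days_x4 = t['lead_days'] * 4:
  category  lead_days  lead_days_x4
0     elec         75           300
1     food         78           312
Finally, sum of column 'lead_days_x4' = 612.

612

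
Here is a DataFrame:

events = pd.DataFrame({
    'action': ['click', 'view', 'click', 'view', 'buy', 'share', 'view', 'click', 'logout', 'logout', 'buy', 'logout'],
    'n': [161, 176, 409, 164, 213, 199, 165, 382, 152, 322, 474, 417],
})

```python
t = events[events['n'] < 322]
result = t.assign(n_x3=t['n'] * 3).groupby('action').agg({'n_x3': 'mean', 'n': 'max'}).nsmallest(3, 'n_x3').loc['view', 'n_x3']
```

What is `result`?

filter rows where n < 322:
   action    n
0   click  161
1    view  176
3    view  164
4     buy  213
5   share  199
6    view  165
8  logout  152
add column n_x3 = t['n'] * 3:
   action    n  n_x3
0   click  161   483
1    view  176   528
3    view  164   492
4     buy  213   639
5   share  199   597
6    view  165   495
8  logout  152   456
group by action: mean(n_x3), max(n):
         n_x3    n
action            
buy     639.0  213
click   483.0  161
logout  456.0  152
share   597.0  199
view    505.0  176
take 3 rows with smallest n_x3:
         n_x3    n
action            
logout  456.0  152
click   483.0  161
view    505.0  176

505.0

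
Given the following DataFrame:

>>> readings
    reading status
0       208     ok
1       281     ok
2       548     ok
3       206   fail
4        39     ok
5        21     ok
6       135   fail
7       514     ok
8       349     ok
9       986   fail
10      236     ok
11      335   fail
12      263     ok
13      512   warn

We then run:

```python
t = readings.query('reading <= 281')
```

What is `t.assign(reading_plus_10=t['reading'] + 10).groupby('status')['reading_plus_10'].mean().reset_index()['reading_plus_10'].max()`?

184.666666667

filter rows where reading <= 281:
    reading status
0       208     ok
1       281     ok
3       206   fail
4        39     ok
5        21     ok
6       135   fail
10      236     ok
12      263     ok
add column reading_plus_10 = t['reading'] + 10:
    reading status  reading_plus_10
0       208     ok              218
1       281     ok              291
3       206   fail              216
4        39     ok               49
5        21     ok               31
6       135   fail              145
10      236     ok              246
12      263     ok              273
group by status, mean of reading_plus_10:
status
fail    180.500000
ok      184.666667
Name: reading_plus_10, dtype: float64
reset_index():
  status  reading_plus_10
0   fail       180.500000
1     ok       184.666667
Taking the max of column 'reading_plus_10' gives 184.666666667.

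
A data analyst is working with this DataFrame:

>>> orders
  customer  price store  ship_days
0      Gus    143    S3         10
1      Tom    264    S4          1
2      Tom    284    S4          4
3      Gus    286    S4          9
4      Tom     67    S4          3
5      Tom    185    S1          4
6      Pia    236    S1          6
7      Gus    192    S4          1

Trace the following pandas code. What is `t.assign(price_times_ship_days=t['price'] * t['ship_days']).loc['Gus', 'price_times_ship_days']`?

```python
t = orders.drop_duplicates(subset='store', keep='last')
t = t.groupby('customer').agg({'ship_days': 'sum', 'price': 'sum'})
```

3685

drop duplicate store (keep=last):
  customer  price store  ship_days
0      Gus    143    S3         10
6      Pia    236    S1          6
7      Gus    192    S4          1
group by customer: sum(ship_days), sum(price):
          ship_days  price
customer                  
Gus              11    335
Pia               6    236
add column price_times_ship_days = t['price'] * t['ship_days']:
          ship_days  price  price_times_ship_days
customer                                         
Gus              11    335                   3685
Pia               6    236                   1416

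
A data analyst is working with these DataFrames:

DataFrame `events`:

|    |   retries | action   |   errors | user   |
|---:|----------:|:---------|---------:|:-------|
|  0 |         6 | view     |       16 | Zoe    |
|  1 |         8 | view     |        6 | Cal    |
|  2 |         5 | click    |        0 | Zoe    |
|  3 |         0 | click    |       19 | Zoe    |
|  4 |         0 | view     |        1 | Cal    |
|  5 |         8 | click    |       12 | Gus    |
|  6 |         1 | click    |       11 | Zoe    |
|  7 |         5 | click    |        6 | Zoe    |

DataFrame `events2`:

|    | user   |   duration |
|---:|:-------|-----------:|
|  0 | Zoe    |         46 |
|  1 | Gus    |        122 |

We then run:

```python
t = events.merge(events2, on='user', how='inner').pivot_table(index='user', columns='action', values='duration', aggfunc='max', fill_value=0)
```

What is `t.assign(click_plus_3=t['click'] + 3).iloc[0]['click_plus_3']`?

125

merge on 'user' (how='inner') → 6 rows:
   retries action  errors user  duration
0        6   view      16  Zoe        46
1        5  click       0  Zoe        46
2        0  click      19  Zoe        46
3        8  click      12  Gus       122
4        1  click      11  Zoe        46
5        5  click       6  Zoe        46
pivot: rows=user, cols=action, max(duration):
action  click  view
user               
Gus       122     0
Zoe        46    46
add column click_plus_3 = t['click'] + 3:
action  click  view  click_plus_3
user                             
Gus       122     0           125
Zoe        46    46            49
value at position 0, column 'click_plus_3' → 125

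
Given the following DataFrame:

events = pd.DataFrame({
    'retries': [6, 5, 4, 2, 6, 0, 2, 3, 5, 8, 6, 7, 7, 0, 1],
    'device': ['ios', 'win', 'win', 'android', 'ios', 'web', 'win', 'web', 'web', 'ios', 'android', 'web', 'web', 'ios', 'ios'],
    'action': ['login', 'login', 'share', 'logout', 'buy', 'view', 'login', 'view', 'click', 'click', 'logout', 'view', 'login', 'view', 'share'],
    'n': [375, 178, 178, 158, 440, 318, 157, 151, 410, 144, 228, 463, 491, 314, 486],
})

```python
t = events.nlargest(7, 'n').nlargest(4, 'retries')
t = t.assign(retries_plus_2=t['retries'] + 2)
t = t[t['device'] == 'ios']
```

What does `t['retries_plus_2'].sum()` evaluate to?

take 7 rows with largest n:
    retries device action    n
12        7    web  login  491
14        1    ios  share  486
11        7    web   view  463
4         6    ios    buy  440
8         5    web  click  410
0         6    ios  login  375
5         0    web   view  318
take 4 rows with largest retries:
    retries device action    n
12        7    web  login  491
11        7    web   view  463
4         6    ios    buy  440
0         6    ios  login  375
add column retries_plus_2 = t['retries'] + 2:
    retries device action    n  retries_plus_2
12        7    web  login  491               9
11        7    web   view  463               9
4         6    ios    buy  440               8
0         6    ios  login  375               8
filter rows where device == 'ios':
   retries device action    n  retries_plus_2
4        6    ios    buy  440               8
0        6    ios  login  375               8

16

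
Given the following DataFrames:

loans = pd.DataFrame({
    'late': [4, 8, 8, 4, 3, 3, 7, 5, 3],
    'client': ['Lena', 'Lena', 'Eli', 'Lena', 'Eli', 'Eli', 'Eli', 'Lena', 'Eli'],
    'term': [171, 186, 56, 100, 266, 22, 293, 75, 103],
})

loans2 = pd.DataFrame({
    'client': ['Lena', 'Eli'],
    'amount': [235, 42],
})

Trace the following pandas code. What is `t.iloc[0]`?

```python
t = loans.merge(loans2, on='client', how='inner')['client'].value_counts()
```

5

merge on 'client' (how='inner') → 9 rows:
   late client  term  amount
0     4   Lena   171     235
1     8   Lena   186     235
2     8    Eli    56      42
3     4   Lena   100     235
4     3    Eli   266      42
5     3    Eli    22      42
6     7    Eli   293      42
7     5   Lena    75     235
8     3    Eli   103      42
value_counts of client:
client
Eli     5
Lena    4
Name: count, dtype: int64
Taking the value at position 0 gives 5.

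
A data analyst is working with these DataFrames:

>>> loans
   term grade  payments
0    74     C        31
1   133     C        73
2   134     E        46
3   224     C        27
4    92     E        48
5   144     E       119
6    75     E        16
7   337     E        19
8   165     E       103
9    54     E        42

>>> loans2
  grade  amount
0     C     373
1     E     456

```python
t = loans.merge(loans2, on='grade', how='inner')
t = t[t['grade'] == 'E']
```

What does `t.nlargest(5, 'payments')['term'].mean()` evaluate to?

merge on 'grade' (how='inner') → 10 rows:
   term grade  payments  amount
0    74     C        31     373
1   133     C        73     373
2   134     E        46     456
3   224     C        27     373
4    92     E        48     456
5   144     E       119     456
6    75     E        16     456
7   337     E        19     456
8   165     E       103     456
9    54     E        42     456
filter rows where grade == 'E':
   term grade  payments  amount
2   134     E        46     456
4    92     E        48     456
5   144     E       119     456
6    75     E        16     456
7   337     E        19     456
8   165     E       103     456
9    54     E        42     456
take 5 rows with largest payments:
   term grade  payments  amount
5   144     E       119     456
8   165     E       103     456
4    92     E        48     456
2   134     E        46     456
9    54     E        42     456
mean of column 'term' → 117.8

117.8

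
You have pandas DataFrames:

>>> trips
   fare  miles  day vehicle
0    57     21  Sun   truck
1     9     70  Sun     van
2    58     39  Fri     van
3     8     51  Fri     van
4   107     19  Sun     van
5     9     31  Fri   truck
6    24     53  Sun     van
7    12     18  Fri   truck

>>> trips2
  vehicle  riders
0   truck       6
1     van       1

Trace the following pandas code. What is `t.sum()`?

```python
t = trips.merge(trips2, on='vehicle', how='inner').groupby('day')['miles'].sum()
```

merge on 'vehicle' (how='inner') → 8 rows:
   fare  miles  day vehicle  riders
0    57     21  Sun   truck       6
1     9     70  Sun     van       1
2    58     39  Fri     van       1
3     8     51  Fri     van       1
4   107     19  Sun     van       1
5     9     31  Fri   truck       6
6    24     53  Sun     van       1
7    12     18  Fri   truck       6
group by day, sum of miles:
day
Fri    139
Sun    163
Name: miles, dtype: int64
Reading off the sum of the resulting series, we get 302.

302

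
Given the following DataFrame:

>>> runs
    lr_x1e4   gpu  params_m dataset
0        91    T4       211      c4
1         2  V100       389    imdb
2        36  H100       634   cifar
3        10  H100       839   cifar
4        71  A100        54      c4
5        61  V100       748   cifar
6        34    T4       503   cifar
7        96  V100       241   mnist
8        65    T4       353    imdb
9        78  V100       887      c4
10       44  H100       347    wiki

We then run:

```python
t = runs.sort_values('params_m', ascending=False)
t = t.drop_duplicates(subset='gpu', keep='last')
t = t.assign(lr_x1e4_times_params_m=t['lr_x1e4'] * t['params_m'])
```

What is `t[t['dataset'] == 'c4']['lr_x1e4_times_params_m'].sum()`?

sort by params_m descending:
    lr_x1e4   gpu  params_m dataset
9        78  V100       887      c4
3        10  H100       839   cifar
5        61  V100       748   cifar
2        36  H100       634   cifar
6        34    T4       503   cifar
1         2  V100       389    imdb
8        65    T4       353    imdb
10       44  H100       347    wiki
7        96  V100       241   mnist
0        91    T4       211      c4
4        71  A100        54      c4
drop duplicate gpu (keep=last):
    lr_x1e4   gpu  params_m dataset
10       44  H100       347    wiki
7        96  V100       241   mnist
0        91    T4       211      c4
4        71  A100        54      c4
add column lr_x1e4_times_params_m = t['lr_x1e4'] * t['params_m']:
    lr_x1e4   gpu  params_m dataset  lr_x1e4_times_params_m
10       44  H100       347    wiki                   15268
7        96  V100       241   mnist                   23136
0        91    T4       211      c4                   19201
4        71  A100        54      c4                    3834
filter rows where dataset == 'c4':
   lr_x1e4   gpu  params_m dataset  lr_x1e4_times_params_m
0       91    T4       211      c4                   19201
4       71  A100        54      c4                    3834

23035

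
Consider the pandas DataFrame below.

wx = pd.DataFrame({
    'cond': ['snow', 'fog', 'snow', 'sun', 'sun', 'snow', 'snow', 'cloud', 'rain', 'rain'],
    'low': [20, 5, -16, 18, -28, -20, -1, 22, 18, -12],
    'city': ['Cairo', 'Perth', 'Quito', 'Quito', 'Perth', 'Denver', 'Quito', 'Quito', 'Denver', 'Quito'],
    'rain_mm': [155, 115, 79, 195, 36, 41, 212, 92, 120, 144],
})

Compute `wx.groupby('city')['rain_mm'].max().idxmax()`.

group by city, max of rain_mm:
city
Cairo     155
Denver    120
Perth     115
Quito     212
Name: rain_mm, dtype: int64

Quito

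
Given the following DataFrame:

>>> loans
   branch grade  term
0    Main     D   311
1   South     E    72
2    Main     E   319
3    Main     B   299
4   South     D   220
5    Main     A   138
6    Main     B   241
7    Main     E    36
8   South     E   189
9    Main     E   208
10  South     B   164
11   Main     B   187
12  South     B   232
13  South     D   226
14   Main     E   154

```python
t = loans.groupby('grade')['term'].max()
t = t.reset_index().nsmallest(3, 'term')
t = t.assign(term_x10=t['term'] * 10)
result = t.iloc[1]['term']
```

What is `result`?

299

group by grade, max of term:
grade
A    138
B    299
D    311
E    319
Name: term, dtype: int64
reset_index():
  grade  term
0     A   138
1     B   299
2     D   311
3     E   319
take 3 rows with smallest term:
  grade  term
0     A   138
1     B   299
2     D   311
add column term_x10 = t['term'] * 10:
  grade  term  term_x10
0     A   138      1380
1     B   299      2990
2     D   311      3110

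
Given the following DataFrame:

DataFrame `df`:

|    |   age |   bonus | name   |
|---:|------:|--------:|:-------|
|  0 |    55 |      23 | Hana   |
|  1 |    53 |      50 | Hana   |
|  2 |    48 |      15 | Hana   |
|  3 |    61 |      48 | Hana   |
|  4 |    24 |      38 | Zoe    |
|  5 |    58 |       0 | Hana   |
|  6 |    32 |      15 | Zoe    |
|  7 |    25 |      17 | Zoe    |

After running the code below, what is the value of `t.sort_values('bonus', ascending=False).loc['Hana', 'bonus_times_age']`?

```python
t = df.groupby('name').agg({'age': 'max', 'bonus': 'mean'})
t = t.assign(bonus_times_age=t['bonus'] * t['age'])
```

1659.2

group by name: max(age), mean(bonus):
      age      bonus
name                
Hana   61  27.200000
Zoe    32  23.333333
add column bonus_times_age = t['bonus'] * t['age']:
      age      bonus  bonus_times_age
name                                 
Hana   61  27.200000      1659.200000
Zoe    32  23.333333       746.666667
sort by bonus descending:
      age      bonus  bonus_times_age
name                                 
Hana   61  27.200000      1659.200000
Zoe    32  23.333333       746.666667
Taking the value at row 'Hana', column 'bonus_times_age' gives 1659.2.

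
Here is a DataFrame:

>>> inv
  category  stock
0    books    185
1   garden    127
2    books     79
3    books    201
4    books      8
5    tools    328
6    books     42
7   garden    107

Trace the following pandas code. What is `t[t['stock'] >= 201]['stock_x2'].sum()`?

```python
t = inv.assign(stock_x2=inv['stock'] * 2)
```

add column stock_x2 = inv['stock'] * 2:
  category  stock  stock_x2
0    books    185       370
1   garden    127       254
2    books     79       158
3    books    201       402
4    books      8        16
5    tools    328       656
6    books     42        84
7   garden    107       214
filter rows where stock >= 201:
  category  stock  stock_x2
3    books    201       402
5    tools    328       656
The sum of column 'stock_x2' is 1058.

1058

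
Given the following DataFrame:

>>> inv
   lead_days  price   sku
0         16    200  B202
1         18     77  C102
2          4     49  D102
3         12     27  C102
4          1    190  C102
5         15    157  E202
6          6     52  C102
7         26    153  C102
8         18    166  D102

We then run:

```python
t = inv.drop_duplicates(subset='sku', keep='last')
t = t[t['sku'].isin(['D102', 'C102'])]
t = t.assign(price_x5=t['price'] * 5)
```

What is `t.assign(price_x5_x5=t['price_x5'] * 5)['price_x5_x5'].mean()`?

3987.5

drop duplicate sku (keep=last):
   lead_days  price   sku
0         16    200  B202
5         15    157  E202
7         26    153  C102
8         18    166  D102
filter rows where sku in ['D102', 'C102']:
   lead_days  price   sku
7         26    153  C102
8         18    166  D102
add column price_x5 = t['price'] * 5:
   lead_days  price   sku  price_x5
7         26    153  C102       765
8         18    166  D102       830
add column price_x5_x5 = t['price_x5'] * 5:
   lead_days  price   sku  price_x5  price_x5_x5
7         26    153  C102       765         3825
8         18    166  D102       830         4150
Then the mean of column 'price_x5_x5': 3987.5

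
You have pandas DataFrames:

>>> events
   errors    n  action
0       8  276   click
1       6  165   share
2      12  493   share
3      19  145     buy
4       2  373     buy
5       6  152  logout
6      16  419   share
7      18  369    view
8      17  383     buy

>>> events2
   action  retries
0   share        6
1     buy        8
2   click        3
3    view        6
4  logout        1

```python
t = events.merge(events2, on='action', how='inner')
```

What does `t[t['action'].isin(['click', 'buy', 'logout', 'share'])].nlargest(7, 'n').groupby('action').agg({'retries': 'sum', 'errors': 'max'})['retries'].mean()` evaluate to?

merge on 'action' (how='inner') → 9 rows:
   errors    n  action  retries
0       8  276   click        3
1       6  165   share        6
2      12  493   share        6
3      19  145     buy        8
4       2  373     buy        8
5       6  152  logout        1
6      16  419   share        6
7      18  369    view        6
8      17  383     buy        8
filter rows where action in ['click', 'buy', 'logout', 'share']:
   errors    n  action  retries
0       8  276   click        3
1       6  165   share        6
2      12  493   share        6
3      19  145     buy        8
4       2  373     buy        8
5       6  152  logout        1
6      16  419   share        6
8      17  383     buy        8
take 7 rows with largest n:
   errors    n  action  retries
2      12  493   share        6
6      16  419   share        6
8      17  383     buy        8
4       2  373     buy        8
0       8  276   click        3
1       6  165   share        6
5       6  152  logout        1
group by action: sum(retries), max(errors):
        retries  errors
action                 
buy          16      17
click         3       8
logout        1       6
share        18      16
Finally, mean of column 'retries' = 9.5.

9.5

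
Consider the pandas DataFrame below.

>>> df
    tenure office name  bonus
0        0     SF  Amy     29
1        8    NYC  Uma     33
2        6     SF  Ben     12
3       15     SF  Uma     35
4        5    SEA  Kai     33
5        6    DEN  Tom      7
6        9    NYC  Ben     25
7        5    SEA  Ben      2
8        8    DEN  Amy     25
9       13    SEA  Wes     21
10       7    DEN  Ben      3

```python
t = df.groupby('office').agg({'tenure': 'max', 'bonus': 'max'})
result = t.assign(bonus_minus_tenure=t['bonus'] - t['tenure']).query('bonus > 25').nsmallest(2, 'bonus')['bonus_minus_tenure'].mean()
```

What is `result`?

group by office: max(tenure), max(bonus):
        tenure  bonus
office               
DEN          8     25
NYC          9     33
SEA         13     33
SF          15     35
add column bonus_minus_tenure = t['bonus'] - t['tenure']:
        tenure  bonus  bonus_minus_tenure
office                                   
DEN          8     25                  17
NYC          9     33                  24
SEA         13     33                  20
SF          15     35                  20
filter rows where bonus > 25:
        tenure  bonus  bonus_minus_tenure
office                                   
NYC          9     33                  24
SEA         13     33                  20
SF          15     35                  20
take 2 rows with smallest bonus:
        tenure  bonus  bonus_minus_tenure
office                                   
NYC          9     33                  24
SEA         13     33                  20
mean of column 'bonus_minus_tenure' → 22.0

22.0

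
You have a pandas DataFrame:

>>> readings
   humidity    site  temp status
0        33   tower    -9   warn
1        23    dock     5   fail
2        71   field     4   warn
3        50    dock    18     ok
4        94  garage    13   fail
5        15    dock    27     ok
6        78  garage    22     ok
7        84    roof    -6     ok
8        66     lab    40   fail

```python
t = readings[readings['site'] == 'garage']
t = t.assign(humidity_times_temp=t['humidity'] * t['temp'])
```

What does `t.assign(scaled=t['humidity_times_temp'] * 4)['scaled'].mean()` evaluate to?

5876.0

filter rows where site == 'garage':
   humidity    site  temp status
4        94  garage    13   fail
6        78  garage    22     ok
add column humidity_times_temp = t['humidity'] * t['temp']:
   humidity    site  temp status  humidity_times_temp
4        94  garage    13   fail                 1222
6        78  garage    22     ok                 1716
add column scaled = t['humidity_times_temp'] * 4:
   humidity    site  temp status  humidity_times_temp  scaled
4        94  garage    13   fail                 1222    4888
6        78  garage    22     ok                 1716    6864
So mean() = 5876.0.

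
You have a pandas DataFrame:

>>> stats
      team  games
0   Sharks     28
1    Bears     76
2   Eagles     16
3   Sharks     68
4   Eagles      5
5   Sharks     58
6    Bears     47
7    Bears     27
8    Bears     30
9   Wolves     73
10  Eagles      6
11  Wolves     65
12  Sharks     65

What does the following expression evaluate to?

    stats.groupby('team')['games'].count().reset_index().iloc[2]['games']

4

group by team, count of games:
team
Bears     4
Eagles    3
Sharks    4
Wolves    2
Name: games, dtype: int64
reset_index():
     team  games
0   Bears      4
1  Eagles      3
2  Sharks      4
3  Wolves      2
Taking the value at position 2, column 'games' gives 4.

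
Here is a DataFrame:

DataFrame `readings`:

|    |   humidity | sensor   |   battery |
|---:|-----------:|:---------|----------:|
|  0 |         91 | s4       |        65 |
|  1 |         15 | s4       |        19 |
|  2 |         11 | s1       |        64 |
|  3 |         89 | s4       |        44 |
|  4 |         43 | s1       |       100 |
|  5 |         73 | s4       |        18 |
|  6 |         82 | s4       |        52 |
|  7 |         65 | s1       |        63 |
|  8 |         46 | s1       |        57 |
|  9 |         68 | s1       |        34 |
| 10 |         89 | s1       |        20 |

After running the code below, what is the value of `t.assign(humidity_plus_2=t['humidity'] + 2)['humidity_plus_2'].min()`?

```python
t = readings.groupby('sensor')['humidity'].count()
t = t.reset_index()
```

group by sensor, count of humidity:
sensor
s1    6
s4    5
Name: humidity, dtype: int64
reset_index():
  sensor  humidity
0     s1         6
1     s4         5
add column humidity_plus_2 = t['humidity'] + 2:
  sensor  humidity  humidity_plus_2
0     s1         6                8
1     s4         5                7
min of column 'humidity_plus_2' → 7

7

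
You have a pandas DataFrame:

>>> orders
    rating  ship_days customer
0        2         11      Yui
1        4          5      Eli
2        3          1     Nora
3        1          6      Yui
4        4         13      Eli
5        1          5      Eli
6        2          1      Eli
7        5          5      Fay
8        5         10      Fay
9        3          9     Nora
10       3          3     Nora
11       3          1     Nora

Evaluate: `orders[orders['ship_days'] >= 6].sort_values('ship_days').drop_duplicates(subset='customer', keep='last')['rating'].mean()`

3.5

filter rows where ship_days >= 6:
   rating  ship_days customer
0       2         11      Yui
3       1          6      Yui
4       4         13      Eli
8       5         10      Fay
9       3          9     Nora
sort by ship_days:
   rating  ship_days customer
3       1          6      Yui
9       3          9     Nora
8       5         10      Fay
0       2         11      Yui
4       4         13      Eli
drop duplicate customer (keep=last):
   rating  ship_days customer
9       3          9     Nora
8       5         10      Fay
0       2         11      Yui
4       4         13      Eli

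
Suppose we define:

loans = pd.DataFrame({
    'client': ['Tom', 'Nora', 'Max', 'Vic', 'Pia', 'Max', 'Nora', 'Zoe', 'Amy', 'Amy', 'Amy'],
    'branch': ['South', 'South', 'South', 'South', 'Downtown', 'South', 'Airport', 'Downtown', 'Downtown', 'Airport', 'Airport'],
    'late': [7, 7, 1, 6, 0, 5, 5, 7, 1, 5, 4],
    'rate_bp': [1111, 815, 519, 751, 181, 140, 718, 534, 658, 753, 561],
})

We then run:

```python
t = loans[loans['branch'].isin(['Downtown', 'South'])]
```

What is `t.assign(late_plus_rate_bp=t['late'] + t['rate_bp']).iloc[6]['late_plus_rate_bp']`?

541

filter rows where branch in ['Downtown', 'South']:
  client    branch  late  rate_bp
0    Tom     South     7     1111
1   Nora     South     7      815
2    Max     South     1      519
3    Vic     South     6      751
4    Pia  Downtown     0      181
5    Max     South     5      140
7    Zoe  Downtown     7      534
8    Amy  Downtown     1      658
add column late_plus_rate_bp = t['late'] + t['rate_bp']:
  client    branch  late  rate_bp  late_plus_rate_bp
0    Tom     South     7     1111               1118
1   Nora     South     7      815                822
2    Max     South     1      519                520
3    Vic     South     6      751                757
4    Pia  Downtown     0      181                181
5    Max     South     5      140                145
7    Zoe  Downtown     7      534                541
8    Amy  Downtown     1      658                659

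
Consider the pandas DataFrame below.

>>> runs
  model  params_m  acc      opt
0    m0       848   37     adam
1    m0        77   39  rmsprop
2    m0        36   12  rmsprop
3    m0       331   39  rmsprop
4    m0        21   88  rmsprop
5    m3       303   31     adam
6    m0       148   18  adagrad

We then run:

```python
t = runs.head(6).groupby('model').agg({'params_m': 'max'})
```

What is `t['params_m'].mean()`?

take first 6 rows:
  model  params_m  acc      opt
0    m0       848   37     adam
1    m0        77   39  rmsprop
2    m0        36   12  rmsprop
3    m0       331   39  rmsprop
4    m0        21   88  rmsprop
5    m3       303   31     adam
group by model, max of params_m:
       params_m
model          
m0          848
m3          303
Hence 575.5.

575.5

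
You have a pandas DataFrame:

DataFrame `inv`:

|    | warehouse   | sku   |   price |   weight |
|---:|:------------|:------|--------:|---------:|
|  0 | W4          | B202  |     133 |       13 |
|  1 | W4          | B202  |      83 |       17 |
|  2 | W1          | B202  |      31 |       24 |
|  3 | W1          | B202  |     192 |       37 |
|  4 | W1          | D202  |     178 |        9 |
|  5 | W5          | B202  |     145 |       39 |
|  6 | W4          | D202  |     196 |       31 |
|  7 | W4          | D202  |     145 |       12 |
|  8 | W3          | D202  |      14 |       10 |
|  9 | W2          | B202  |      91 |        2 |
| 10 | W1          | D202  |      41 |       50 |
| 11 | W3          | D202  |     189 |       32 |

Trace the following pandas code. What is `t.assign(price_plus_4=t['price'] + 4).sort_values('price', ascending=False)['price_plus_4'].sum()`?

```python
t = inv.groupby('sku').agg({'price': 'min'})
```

53

group by sku, min of price:
      price
sku        
B202     31
D202     14
add column price_plus_4 = t['price'] + 4:
      price  price_plus_4
sku                      
B202     31            35
D202     14            18
sort by price descending:
      price  price_plus_4
sku                      
B202     31            35
D202     14            18
Reading off the sum of column 'price_plus_4', we get 53.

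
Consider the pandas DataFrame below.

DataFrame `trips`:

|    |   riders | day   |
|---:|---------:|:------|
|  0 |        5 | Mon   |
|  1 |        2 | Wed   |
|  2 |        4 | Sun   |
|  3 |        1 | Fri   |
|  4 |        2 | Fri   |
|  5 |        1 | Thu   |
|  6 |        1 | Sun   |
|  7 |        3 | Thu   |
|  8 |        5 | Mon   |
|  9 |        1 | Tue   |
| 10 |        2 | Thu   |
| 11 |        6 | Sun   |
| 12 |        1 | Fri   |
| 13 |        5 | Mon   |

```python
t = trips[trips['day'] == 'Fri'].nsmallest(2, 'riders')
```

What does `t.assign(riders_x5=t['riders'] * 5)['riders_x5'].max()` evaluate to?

5

filter rows where day == 'Fri':
    riders  day
3        1  Fri
4        2  Fri
12       1  Fri
take 2 rows with smallest riders:
    riders  day
3        1  Fri
12       1  Fri
add column riders_x5 = t['riders'] * 5:
    riders  day  riders_x5
3        1  Fri          5
12       1  Fri          5
max of column 'riders_x5' → 5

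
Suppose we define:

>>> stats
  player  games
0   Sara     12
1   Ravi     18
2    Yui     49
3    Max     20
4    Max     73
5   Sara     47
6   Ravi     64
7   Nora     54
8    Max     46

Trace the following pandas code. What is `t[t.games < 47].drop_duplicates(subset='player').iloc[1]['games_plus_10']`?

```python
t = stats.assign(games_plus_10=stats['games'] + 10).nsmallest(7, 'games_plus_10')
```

28

add column games_plus_10 = stats['games'] + 10:
  player  games  games_plus_10
0   Sara     12             22
1   Ravi     18             28
2    Yui     49             59
3    Max     20             30
4    Max     73             83
5   Sara     47             57
6   Ravi     64             74
7   Nora     54             64
8    Max     46             56
take 7 rows with smallest games_plus_10:
  player  games  games_plus_10
0   Sara     12             22
1   Ravi     18             28
3    Max     20             30
8    Max     46             56
5   Sara     47             57
2    Yui     49             59
7   Nora     54             64
filter rows where games < 47:
  player  games  games_plus_10
0   Sara     12             22
1   Ravi     18             28
3    Max     20             30
8    Max     46             56
drop duplicate player (keep=first):
  player  games  games_plus_10
0   Sara     12             22
1   Ravi     18             28
3    Max     20             30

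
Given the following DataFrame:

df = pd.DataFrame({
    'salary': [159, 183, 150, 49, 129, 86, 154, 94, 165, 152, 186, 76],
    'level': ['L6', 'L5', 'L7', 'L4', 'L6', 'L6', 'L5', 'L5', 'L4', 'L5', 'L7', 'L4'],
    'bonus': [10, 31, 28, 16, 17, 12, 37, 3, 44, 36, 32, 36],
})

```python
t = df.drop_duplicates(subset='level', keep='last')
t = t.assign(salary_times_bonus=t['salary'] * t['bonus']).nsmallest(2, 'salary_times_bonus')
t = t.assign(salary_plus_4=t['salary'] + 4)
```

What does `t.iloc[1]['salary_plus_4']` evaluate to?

80

drop duplicate level (keep=last):
    salary level  bonus
5       86    L6     12
9      152    L5     36
10     186    L7     32
11      76    L4     36
add column salary_times_bonus = t['salary'] * t['bonus']:
    salary level  bonus  salary_times_bonus
5       86    L6     12                1032
9      152    L5     36                5472
10     186    L7     32                5952
11      76    L4     36                2736
take 2 rows with smallest salary_times_bonus:
    salary level  bonus  salary_times_bonus
5       86    L6     12                1032
11      76    L4     36                2736
add column salary_plus_4 = t['salary'] + 4:
    salary level  bonus  salary_times_bonus  salary_plus_4
5       86    L6     12                1032             90
11      76    L4     36                2736             80
Then the value at position 1, column 'salary_plus_4': 80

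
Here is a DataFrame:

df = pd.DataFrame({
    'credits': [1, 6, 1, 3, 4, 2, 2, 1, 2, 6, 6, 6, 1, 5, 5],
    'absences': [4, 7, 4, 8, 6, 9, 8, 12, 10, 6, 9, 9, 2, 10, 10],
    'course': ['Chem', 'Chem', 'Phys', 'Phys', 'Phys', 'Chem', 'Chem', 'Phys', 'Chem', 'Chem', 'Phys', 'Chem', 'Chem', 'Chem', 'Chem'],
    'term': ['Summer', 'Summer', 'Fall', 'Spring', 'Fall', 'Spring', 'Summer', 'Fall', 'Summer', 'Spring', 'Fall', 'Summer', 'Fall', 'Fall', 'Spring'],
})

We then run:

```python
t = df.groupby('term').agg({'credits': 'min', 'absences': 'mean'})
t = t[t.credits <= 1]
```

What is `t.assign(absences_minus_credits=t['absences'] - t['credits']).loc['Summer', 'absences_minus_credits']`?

6.6

group by term: min(credits), mean(absences):
        credits  absences
term                     
Fall          1  7.166667
Spring        2  8.250000
Summer        1  7.600000
filter rows where credits <= 1:
        credits  absences
term                     
Fall          1  7.166667
Summer        1  7.600000
add column absences_minus_credits = t['absences'] - t['credits']:
        credits  absences  absences_minus_credits
term                                             
Fall          1  7.166667                6.166667
Summer        1  7.600000                6.600000
Then the value at row 'Summer', column 'absences_minus_credits': 6.6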